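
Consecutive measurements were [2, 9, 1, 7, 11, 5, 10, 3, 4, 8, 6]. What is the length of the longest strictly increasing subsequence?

Let dp[i] be the length of the longest such subsequence ending at index i:
i:      1  2  3  4  5  6  7  8  9 10 11
a[i]:   2  9  1  7 11  5 10  3  4  8  6
dp:     1  2  1  2  3  2  3  2  3  4  4
Maximum dp value is 4.

4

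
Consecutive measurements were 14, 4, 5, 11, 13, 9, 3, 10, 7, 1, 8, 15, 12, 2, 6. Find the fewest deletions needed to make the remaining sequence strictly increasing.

Fewest deletions = n − (longest strictly increasing subsequence).
Patience tails:
14 → extends → [14]
4 → replaces 14 → [4]
5 → extends → [4, 5]
11 → extends → [4, 5, 11]
13 → extends → [4, 5, 11, 13]
9 → replaces 11 → [4, 5, 9, 13]
3 → replaces 4 → [3, 5, 9, 13]
10 → replaces 13 → [3, 5, 9, 10]
7 → replaces 9 → [3, 5, 7, 10]
1 → replaces 3 → [1, 5, 7, 10]
8 → replaces 10 → [1, 5, 7, 8]
15 → extends → [1, 5, 7, 8, 15]
12 → replaces 15 → [1, 5, 7, 8, 12]
2 → replaces 5 → [1, 2, 7, 8, 12]
6 → replaces 7 → [1, 2, 6, 8, 12]
Longest strictly increasing subsequence has length 5, so deletions = 15 − 5 = 10.

10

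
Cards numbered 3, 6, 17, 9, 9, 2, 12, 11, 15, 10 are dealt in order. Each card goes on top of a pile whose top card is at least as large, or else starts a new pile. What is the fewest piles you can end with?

5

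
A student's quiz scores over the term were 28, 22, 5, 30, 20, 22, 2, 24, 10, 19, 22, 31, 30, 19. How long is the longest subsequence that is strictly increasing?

5

Track the smallest tail for each achievable length (strict):
28 → extends → [28]
22 → replaces 28 → [22]
5 → replaces 22 → [5]
30 → extends → [5, 30]
20 → replaces 30 → [5, 20]
22 → extends → [5, 20, 22]
2 → replaces 5 → [2, 20, 22]
24 → extends → [2, 20, 22, 24]
10 → replaces 20 → [2, 10, 22, 24]
19 → replaces 22 → [2, 10, 19, 24]
22 → replaces 24 → [2, 10, 19, 22]
31 → extends → [2, 10, 19, 22, 31]
30 → replaces 31 → [2, 10, 19, 22, 30]
19 → already a tail → [2, 10, 19, 22, 30]
Five tails, so the longest strictly increasing subsequence has length 5 (e.g. 5, 20, 22, 24, 31).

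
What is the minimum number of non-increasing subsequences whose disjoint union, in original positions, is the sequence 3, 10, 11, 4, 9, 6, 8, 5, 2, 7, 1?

4

The minimum number of non-increasing subsequences covering a sequence equals the length of its longest strictly increasing subsequence.
LIS length is 4 (e.g. 3, 4, 6, 8), so 4 piles are needed.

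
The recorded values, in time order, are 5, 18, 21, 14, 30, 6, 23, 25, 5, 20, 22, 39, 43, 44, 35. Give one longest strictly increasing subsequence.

5, 18, 21, 23, 25, 39, 43, 44

Patience tails give the LIS length; then backtrack through the dp parents:
5 → extends → [5]
18 → extends → [5, 18]
21 → extends → [5, 18, 21]
14 → replaces 18 → [5, 14, 21]
30 → extends → [5, 14, 21, 30]
6 → replaces 14 → [5, 6, 21, 30]
23 → replaces 30 → [5, 6, 21, 23]
25 → extends → [5, 6, 21, 23, 25]
5 → already a tail → [5, 6, 21, 23, 25]
20 → replaces 21 → [5, 6, 20, 23, 25]
22 → replaces 23 → [5, 6, 20, 22, 25]
39 → extends → [5, 6, 20, 22, 25, 39]
43 → extends → [5, 6, 20, 22, 25, 39, 43]
44 → extends → [5, 6, 20, 22, 25, 39, 43, 44]
35 → replaces 39 → [5, 6, 20, 22, 25, 35, 43, 44]
Length 8; one witness is 5, 18, 21, 23, 25, 39, 43, 44.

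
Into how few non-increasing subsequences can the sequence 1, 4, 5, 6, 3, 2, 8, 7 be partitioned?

5

The minimum number of non-increasing subsequences covering a sequence equals the length of its longest strictly increasing subsequence.
LIS length is 5 (e.g. 1, 4, 5, 6, 8), so 5 piles are needed.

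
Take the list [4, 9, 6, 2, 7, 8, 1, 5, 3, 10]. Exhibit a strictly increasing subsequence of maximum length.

Patience tails give the LIS length; then backtrack through the dp parents:
4 → extends → [4]
9 → extends → [4, 9]
6 → replaces 9 → [4, 6]
2 → replaces 4 → [2, 6]
7 → extends → [2, 6, 7]
8 → extends → [2, 6, 7, 8]
1 → replaces 2 → [1, 6, 7, 8]
5 → replaces 6 → [1, 5, 7, 8]
3 → replaces 5 → [1, 3, 7, 8]
10 → extends → [1, 3, 7, 8, 10]
Length 5; one witness is 4, 6, 7, 8, 10.

4, 6, 7, 8, 10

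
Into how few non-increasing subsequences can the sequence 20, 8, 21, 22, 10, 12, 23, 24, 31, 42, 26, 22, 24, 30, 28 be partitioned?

7

The minimum number of non-increasing subsequences covering a sequence equals the length of its longest strictly increasing subsequence.
LIS length is 7 (e.g. 20, 21, 22, 23, 24, 31, 42), so 7 piles are needed.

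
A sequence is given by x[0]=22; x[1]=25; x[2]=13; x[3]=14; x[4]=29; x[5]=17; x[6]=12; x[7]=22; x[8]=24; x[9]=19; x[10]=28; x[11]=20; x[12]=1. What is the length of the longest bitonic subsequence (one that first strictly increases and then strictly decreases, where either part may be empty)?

8

inc[i] = longest strictly increasing subsequence ending at i; dec[i] = longest strictly decreasing subsequence starting at i:
i:      0  1  2  3  4  5  6  7  8  9 10 11 12
x[i]:  22 25 13 14 29 17 12 22 24 19 28 20  1
inc:    1  2  1  2  3  3  1  4  5  4  6  5  1
dec:    4  4  3  3  4  3  2  3  3  2  3  2  1
Best peak at i=10 (value 28): inc=6, dec=3, length 6+3−1 = 8.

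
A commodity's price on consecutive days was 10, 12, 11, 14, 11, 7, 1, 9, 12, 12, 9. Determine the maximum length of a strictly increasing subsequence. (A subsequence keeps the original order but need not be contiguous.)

3

Track the smallest tail for each achievable length (strict):
10 → extends → [10]
12 → extends → [10, 12]
11 → replaces 12 → [10, 11]
14 → extends → [10, 11, 14]
11 → already a tail → [10, 11, 14]
7 → replaces 10 → [7, 11, 14]
1 → replaces 7 → [1, 11, 14]
9 → replaces 11 → [1, 9, 14]
12 → replaces 14 → [1, 9, 12]
12 → already a tail → [1, 9, 12]
9 → already a tail → [1, 9, 12]
Three tails, so the longest strictly increasing subsequence has length 3 (e.g. 10, 12, 14).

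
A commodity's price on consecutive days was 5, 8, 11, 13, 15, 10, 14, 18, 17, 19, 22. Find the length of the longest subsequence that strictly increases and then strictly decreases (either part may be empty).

8

inc[i] = longest strictly increasing subsequence ending at i; dec[i] = longest strictly decreasing subsequence starting at i:
i:      1  2  3  4  5  6  7  8  9 10 11
a[i]:   5  8 11 13 15 10 14 18 17 19 22
inc:    1  2  3  4  5  3  5  6  6  7  8
dec:    1  1  2  2  2  1  1  2  1  1  1
Best peak at i=11 (value 22): inc=8, dec=1, length 8+1−1 = 8.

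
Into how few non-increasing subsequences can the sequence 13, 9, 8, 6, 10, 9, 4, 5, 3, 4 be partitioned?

Place each on the leftmost legal pile:
13 → new pile 1 (tops now [13])
9 → pile 1 (tops now [9])
8 → pile 1 (tops now [8])
6 → pile 1 (tops now [6])
10 → new pile 2 (tops now [6, 10])
9 → pile 2 (tops now [6, 9])
4 → pile 1 (tops now [4, 9])
5 → pile 2 (tops now [4, 5])
3 → pile 1 (tops now [3, 5])
4 → pile 2 (tops now [3, 4])
Two piles.

2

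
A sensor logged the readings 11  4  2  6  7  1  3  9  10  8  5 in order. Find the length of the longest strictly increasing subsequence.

5

Track the smallest tail for each achievable length (strict):
11 → extends → [11]
4 → replaces 11 → [4]
2 → replaces 4 → [2]
6 → extends → [2, 6]
7 → extends → [2, 6, 7]
1 → replaces 2 → [1, 6, 7]
3 → replaces 6 → [1, 3, 7]
9 → extends → [1, 3, 7, 9]
10 → extends → [1, 3, 7, 9, 10]
8 → replaces 9 → [1, 3, 7, 8, 10]
5 → replaces 7 → [1, 3, 5, 8, 10]
Five tails, so the longest strictly increasing subsequence has length 5 (e.g. 4, 6, 7, 9, 10).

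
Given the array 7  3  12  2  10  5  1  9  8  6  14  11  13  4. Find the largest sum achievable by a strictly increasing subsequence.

Let S[i] be the best sum of a strictly increasing subsequence ending at i:
i:      1  2  3  4  5  6  7  8  9 10 11 12 13 14
a[i]:   7  3 12  2 10  5  1  9  8  6 14 11 13  4
S:      7  3 19  2 17  8  1 17 16 14 33 28 41  7
Maximum is 41 (e.g. 3 + 5 + 9 + 11 + 13).

41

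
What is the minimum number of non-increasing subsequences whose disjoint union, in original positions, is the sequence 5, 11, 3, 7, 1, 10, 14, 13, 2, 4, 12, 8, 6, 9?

Place each on the leftmost legal pile:
5 → new pile 1 (tops now [5])
11 → new pile 2 (tops now [5, 11])
3 → pile 1 (tops now [3, 11])
7 → pile 2 (tops now [3, 7])
1 → pile 1 (tops now [1, 7])
10 → new pile 3 (tops now [1, 7, 10])
14 → new pile 4 (tops now [1, 7, 10, 14])
13 → pile 4 (tops now [1, 7, 10, 13])
2 → pile 2 (tops now [1, 2, 10, 13])
4 → pile 3 (tops now [1, 2, 4, 13])
12 → pile 4 (tops now [1, 2, 4, 12])
8 → pile 4 (tops now [1, 2, 4, 8])
6 → pile 4 (tops now [1, 2, 4, 6])
9 → new pile 5 (tops now [1, 2, 4, 6, 9])
Five piles.

5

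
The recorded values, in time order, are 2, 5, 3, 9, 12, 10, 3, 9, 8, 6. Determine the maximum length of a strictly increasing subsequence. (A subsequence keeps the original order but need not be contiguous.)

Track the smallest tail for each achievable length (strict):
2 → extends → [2]
5 → extends → [2, 5]
3 → replaces 5 → [2, 3]
9 → extends → [2, 3, 9]
12 → extends → [2, 3, 9, 12]
10 → replaces 12 → [2, 3, 9, 10]
3 → already a tail → [2, 3, 9, 10]
9 → already a tail → [2, 3, 9, 10]
8 → replaces 9 → [2, 3, 8, 10]
6 → replaces 8 → [2, 3, 6, 10]
Four tails, so the longest strictly increasing subsequence has length 4 (e.g. 2, 5, 9, 12).

4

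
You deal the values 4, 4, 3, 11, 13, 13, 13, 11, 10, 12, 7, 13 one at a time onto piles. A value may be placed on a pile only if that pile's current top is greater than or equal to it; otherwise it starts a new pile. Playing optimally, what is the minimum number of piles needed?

4

The minimum number of non-increasing subsequences covering a sequence equals the length of its longest strictly increasing subsequence.
LIS length is 4 (e.g. 4, 11, 12, 13), so 4 piles are needed.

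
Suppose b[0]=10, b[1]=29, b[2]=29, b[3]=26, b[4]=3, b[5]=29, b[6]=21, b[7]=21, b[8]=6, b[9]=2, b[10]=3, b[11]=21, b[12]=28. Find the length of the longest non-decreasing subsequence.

5

Track the smallest tail for each achievable length (allowing ties):
10 → extends → [10]
29 → extends → [10, 29]
29 → extends → [10, 29, 29]
26 → replaces 29 → [10, 26, 29]
3 → replaces 10 → [3, 26, 29]
29 → extends → [3, 26, 29, 29]
21 → replaces 26 → [3, 21, 29, 29]
21 → replaces 29 → [3, 21, 21, 29]
6 → replaces 21 → [3, 6, 21, 29]
2 → replaces 3 → [2, 6, 21, 29]
3 → replaces 6 → [2, 3, 21, 29]
21 → replaces 29 → [2, 3, 21, 21]
28 → extends → [2, 3, 21, 21, 28]
Five tails, so the longest non-decreasing subsequence has length 5 (e.g. 10, 21, 21, 21, 28).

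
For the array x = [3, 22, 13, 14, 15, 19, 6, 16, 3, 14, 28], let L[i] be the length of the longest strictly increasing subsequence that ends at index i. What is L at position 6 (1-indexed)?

dp[i] = 1 + max{dp[j] : j<i, x[j]<x[i]} (or 1 if no such j):
i:      1  2  3  4  5  6  7  8  9 10 11
x[i]:   3 22 13 14 15 19  6 16  3 14 28
dp:     1  2  2  3  4  5  2  5  1  3  6
At index 6 the value is 5.

5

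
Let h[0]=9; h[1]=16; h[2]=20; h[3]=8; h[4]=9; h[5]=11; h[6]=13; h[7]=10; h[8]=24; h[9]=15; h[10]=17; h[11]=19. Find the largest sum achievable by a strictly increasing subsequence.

Let S[i] be the best sum of a strictly increasing subsequence ending at i:
i:      0  1  2  3  4  5  6  7  8  9 10 11
h[i]:   9 16 20  8  9 11 13 10 24 15 17 19
S:      9 25 45  8 17 28 41 27 69 56 73 92
Maximum is 92 (e.g. 8 + 9 + 11 + 13 + 15 + 17 + 19).

92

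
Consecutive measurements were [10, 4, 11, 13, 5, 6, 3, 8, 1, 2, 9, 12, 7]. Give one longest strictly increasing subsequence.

Patience tails give the LIS length; then backtrack through the dp parents:
10 → extends → [10]
4 → replaces 10 → [4]
11 → extends → [4, 11]
13 → extends → [4, 11, 13]
5 → replaces 11 → [4, 5, 13]
6 → replaces 13 → [4, 5, 6]
3 → replaces 4 → [3, 5, 6]
8 → extends → [3, 5, 6, 8]
1 → replaces 3 → [1, 5, 6, 8]
2 → replaces 5 → [1, 2, 6, 8]
9 → extends → [1, 2, 6, 8, 9]
12 → extends → [1, 2, 6, 8, 9, 12]
7 → replaces 8 → [1, 2, 6, 7, 9, 12]
Length 6; one witness is 4, 5, 6, 8, 9, 12.

4, 5, 6, 8, 9, 12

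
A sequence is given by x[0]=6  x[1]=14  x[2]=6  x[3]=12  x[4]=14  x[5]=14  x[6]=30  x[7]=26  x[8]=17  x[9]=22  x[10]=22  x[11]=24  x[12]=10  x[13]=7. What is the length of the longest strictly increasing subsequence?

Track the smallest tail for each achievable length (strict):
6 → extends → [6]
14 → extends → [6, 14]
6 → already a tail → [6, 14]
12 → replaces 14 → [6, 12]
14 → extends → [6, 12, 14]
14 → already a tail → [6, 12, 14]
30 → extends → [6, 12, 14, 30]
26 → replaces 30 → [6, 12, 14, 26]
17 → replaces 26 → [6, 12, 14, 17]
22 → extends → [6, 12, 14, 17, 22]
22 → already a tail → [6, 12, 14, 17, 22]
24 → extends → [6, 12, 14, 17, 22, 24]
10 → replaces 12 → [6, 10, 14, 17, 22, 24]
7 → replaces 10 → [6, 7, 14, 17, 22, 24]
Six tails, so the longest strictly increasing subsequence has length 6 (e.g. 6, 12, 14, 17, 22, 24).

6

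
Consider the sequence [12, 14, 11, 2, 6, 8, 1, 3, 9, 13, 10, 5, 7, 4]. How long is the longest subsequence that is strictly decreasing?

5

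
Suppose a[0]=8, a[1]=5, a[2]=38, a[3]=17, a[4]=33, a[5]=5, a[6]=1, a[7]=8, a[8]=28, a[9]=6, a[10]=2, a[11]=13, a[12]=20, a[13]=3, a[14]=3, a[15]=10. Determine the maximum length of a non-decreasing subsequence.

5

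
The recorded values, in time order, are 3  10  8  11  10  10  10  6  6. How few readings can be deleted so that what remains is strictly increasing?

6

Fewest deletions = n − (longest strictly increasing subsequence).
Patience tails:
3 → extends → [3]
10 → extends → [3, 10]
8 → replaces 10 → [3, 8]
11 → extends → [3, 8, 11]
10 → replaces 11 → [3, 8, 10]
10 → already a tail → [3, 8, 10]
10 → already a tail → [3, 8, 10]
6 → replaces 8 → [3, 6, 10]
6 → already a tail → [3, 6, 10]
Longest strictly increasing subsequence has length 3, so deletions = 9 − 3 = 6.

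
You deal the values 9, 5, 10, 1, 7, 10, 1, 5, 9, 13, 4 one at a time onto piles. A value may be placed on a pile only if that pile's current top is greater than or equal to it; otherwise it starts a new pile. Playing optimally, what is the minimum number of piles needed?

4

Place each on the leftmost legal pile:
9 → new pile 1 (tops now [9])
5 → pile 1 (tops now [5])
10 → new pile 2 (tops now [5, 10])
1 → pile 1 (tops now [1, 10])
7 → pile 2 (tops now [1, 7])
10 → new pile 3 (tops now [1, 7, 10])
1 → pile 1 (tops now [1, 7, 10])
5 → pile 2 (tops now [1, 5, 10])
9 → pile 3 (tops now [1, 5, 9])
13 → new pile 4 (tops now [1, 5, 9, 13])
4 → pile 2 (tops now [1, 4, 9, 13])
Four piles.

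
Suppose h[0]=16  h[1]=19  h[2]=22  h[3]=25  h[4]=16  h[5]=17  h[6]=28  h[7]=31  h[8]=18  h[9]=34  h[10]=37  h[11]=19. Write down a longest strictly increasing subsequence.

16, 19, 22, 25, 28, 31, 34, 37

Patience tails give the LIS length; then backtrack through the dp parents:
16 → extends → [16]
19 → extends → [16, 19]
22 → extends → [16, 19, 22]
25 → extends → [16, 19, 22, 25]
16 → already a tail → [16, 19, 22, 25]
17 → replaces 19 → [16, 17, 22, 25]
28 → extends → [16, 17, 22, 25, 28]
31 → extends → [16, 17, 22, 25, 28, 31]
18 → replaces 22 → [16, 17, 18, 25, 28, 31]
34 → extends → [16, 17, 18, 25, 28, 31, 34]
37 → extends → [16, 17, 18, 25, 28, 31, 34, 37]
19 → replaces 25 → [16, 17, 18, 19, 28, 31, 34, 37]
Length 8; one witness is 16, 19, 22, 25, 28, 31, 34, 37.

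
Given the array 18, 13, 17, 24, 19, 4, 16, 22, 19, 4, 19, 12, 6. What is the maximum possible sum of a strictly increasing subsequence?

Let S[i] be the best sum of a strictly increasing subsequence ending at i:
i:      1  2  3  4  5  6  7  8  9 10 11 12 13
a[i]:  18 13 17 24 19  4 16 22 19  4 19 12  6
S:     18 13 30 54 49  4 29 71 49  4 49 16 10
Maximum is 71 (e.g. 13 + 17 + 19 + 22).

71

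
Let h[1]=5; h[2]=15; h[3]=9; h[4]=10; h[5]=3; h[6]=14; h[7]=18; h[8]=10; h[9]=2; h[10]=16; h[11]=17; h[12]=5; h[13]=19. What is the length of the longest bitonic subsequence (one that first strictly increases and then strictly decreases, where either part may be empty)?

inc[i] = longest strictly increasing subsequence ending at i; dec[i] = longest strictly decreasing subsequence starting at i:
i:      1  2  3  4  5  6  7  8  9 10 11 12 13
h[i]:   5 15  9 10  3 14 18 10  2 16 17  5 19
inc:    1  2  2  3  1  4  5  3  1  5  6  2  7
dec:    3  4  3  3  2  3  3  2  1  2  2  1  1
Best peak at i=7 (value 18): inc=5, dec=3, length 5+3−1 = 7.

7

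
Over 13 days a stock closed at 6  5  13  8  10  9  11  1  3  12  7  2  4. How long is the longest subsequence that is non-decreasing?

5

Let dp[i] be the length of the longest such subsequence ending at index i:
i:      1  2  3  4  5  6  7  8  9 10 11 12 13
a[i]:   6  5 13  8 10  9 11  1  3 12  7  2  4
dp:     1  1  2  2  3  3  4  1  2  5  3  2  3
Maximum dp value is 5.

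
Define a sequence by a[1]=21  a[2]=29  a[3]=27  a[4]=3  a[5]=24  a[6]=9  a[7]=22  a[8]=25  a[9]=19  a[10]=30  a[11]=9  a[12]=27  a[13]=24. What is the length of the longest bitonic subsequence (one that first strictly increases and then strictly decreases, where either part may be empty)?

inc[i] = longest strictly increasing subsequence ending at i; dec[i] = longest strictly decreasing subsequence starting at i:
i:      1  2  3  4  5  6  7  8  9 10 11 12 13
a[i]:  21 29 27  3 24  9 22 25 19 30  9 27 24
inc:    1  2  2  1  2  2  3  4  3  5  2  5  4
dec:    3  6  5  1  4  1  3  3  2  3  1  2  1
Best peak at i=2 (value 29): inc=2, dec=6, length 2+6−1 = 7.

7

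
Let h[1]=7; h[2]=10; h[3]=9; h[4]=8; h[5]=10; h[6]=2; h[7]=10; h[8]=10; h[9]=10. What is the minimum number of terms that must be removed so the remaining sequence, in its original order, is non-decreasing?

Fewest deletions = n − (longest non-decreasing subsequence).
Patience tails:
7 → extends → [7]
10 → extends → [7, 10]
9 → replaces 10 → [7, 9]
8 → replaces 9 → [7, 8]
10 → extends → [7, 8, 10]
2 → replaces 7 → [2, 8, 10]
10 → extends → [2, 8, 10, 10]
10 → extends → [2, 8, 10, 10, 10]
10 → extends → [2, 8, 10, 10, 10, 10]
Longest non-decreasing subsequence has length 6, so deletions = 9 − 6 = 3.

3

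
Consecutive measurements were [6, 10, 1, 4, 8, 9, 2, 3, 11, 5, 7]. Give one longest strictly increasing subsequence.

1, 4, 8, 9, 11

Patience tails give the LIS length; then backtrack through the dp parents:
6 → extends → [6]
10 → extends → [6, 10]
1 → replaces 6 → [1, 10]
4 → replaces 10 → [1, 4]
8 → extends → [1, 4, 8]
9 → extends → [1, 4, 8, 9]
2 → replaces 4 → [1, 2, 8, 9]
3 → replaces 8 → [1, 2, 3, 9]
11 → extends → [1, 2, 3, 9, 11]
5 → replaces 9 → [1, 2, 3, 5, 11]
7 → replaces 11 → [1, 2, 3, 5, 7]
Length 5; one witness is 1, 4, 8, 9, 11.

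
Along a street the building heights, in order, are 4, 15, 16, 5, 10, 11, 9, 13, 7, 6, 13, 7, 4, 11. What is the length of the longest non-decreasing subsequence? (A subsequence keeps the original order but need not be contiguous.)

Let dp[i] be the length of the longest such subsequence ending at index i:
i:      1  2  3  4  5  6  7  8  9 10 11 12 13 14
a[i]:   4 15 16  5 10 11  9 13  7  6 13  7  4 11
dp:     1  2  3  2  3  4  3  5  3  3  6  4  2  5
Maximum dp value is 6.

6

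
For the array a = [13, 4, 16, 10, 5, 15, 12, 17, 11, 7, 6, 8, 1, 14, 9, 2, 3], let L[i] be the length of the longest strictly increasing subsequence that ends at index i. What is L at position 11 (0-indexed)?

dp[i] = 1 + max{dp[j] : j<i, a[j]<a[i]} (or 1 if no such j):
i:      0  1  2  3  4  5  6  7  8  9 10 11 12 13 14 15 16
a[i]:  13  4 16 10  5 15 12 17 11  7  6  8  1 14  9  2  3
dp:     1  1  2  2  2  3  3  4  3  3  3  4  1  5  5  2  3
At index 11 the value is 4.

4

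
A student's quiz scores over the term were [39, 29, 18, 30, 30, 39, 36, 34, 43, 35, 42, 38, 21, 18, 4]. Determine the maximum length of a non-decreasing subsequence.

6

Track the smallest tail for each achievable length (allowing ties):
39 → extends → [39]
29 → replaces 39 → [29]
18 → replaces 29 → [18]
30 → extends → [18, 30]
30 → extends → [18, 30, 30]
39 → extends → [18, 30, 30, 39]
36 → replaces 39 → [18, 30, 30, 36]
34 → replaces 36 → [18, 30, 30, 34]
43 → extends → [18, 30, 30, 34, 43]
35 → replaces 43 → [18, 30, 30, 34, 35]
42 → extends → [18, 30, 30, 34, 35, 42]
38 → replaces 42 → [18, 30, 30, 34, 35, 38]
21 → replaces 30 → [18, 21, 30, 34, 35, 38]
18 → replaces 21 → [18, 18, 30, 34, 35, 38]
4 → replaces 18 → [4, 18, 30, 34, 35, 38]
Six tails, so the longest non-decreasing subsequence has length 6 (e.g. 29, 30, 30, 34, 35, 42).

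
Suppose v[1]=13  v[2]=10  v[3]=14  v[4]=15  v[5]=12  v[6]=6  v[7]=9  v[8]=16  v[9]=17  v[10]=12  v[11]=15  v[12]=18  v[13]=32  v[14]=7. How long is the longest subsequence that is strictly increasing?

Let dp[i] be the length of the longest such subsequence ending at index i:
i:      1  2  3  4  5  6  7  8  9 10 11 12 13 14
v[i]:  13 10 14 15 12  6  9 16 17 12 15 18 32  7
dp:     1  1  2  3  2  1  2  4  5  3  4  6  7  2
Maximum dp value is 7.

7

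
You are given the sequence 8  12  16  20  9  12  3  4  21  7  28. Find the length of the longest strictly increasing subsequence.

Let dp[i] be the length of the longest such subsequence ending at index i:
i:      1  2  3  4  5  6  7  8  9 10 11
a[i]:   8 12 16 20  9 12  3  4 21  7 28
dp:     1  2  3  4  2  3  1  2  5  3  6
Maximum dp value is 6.

6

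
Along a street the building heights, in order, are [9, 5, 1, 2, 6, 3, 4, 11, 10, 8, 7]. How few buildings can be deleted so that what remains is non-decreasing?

Fewest deletions = n − (longest non-decreasing subsequence).
i:      1  2  3  4  5  6  7  8  9 10 11
a[i]:   9  5  1  2  6  3  4 11 10  8  7
dp:     1  1  1  2  3  3  4  5  5  5  5
max dp = 5, so deletions = 11 − 5 = 6.

6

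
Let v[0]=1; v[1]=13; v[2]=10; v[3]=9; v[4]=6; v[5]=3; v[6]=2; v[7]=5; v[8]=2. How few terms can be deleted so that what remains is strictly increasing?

Fewest deletions = n − (longest strictly increasing subsequence).
i:      0  1  2  3  4  5  6  7  8
v[i]:   1 13 10  9  6  3  2  5  2
dp:     1  2  2  2  2  2  2  3  2
max dp = 3, so deletions = 9 − 3 = 6.

6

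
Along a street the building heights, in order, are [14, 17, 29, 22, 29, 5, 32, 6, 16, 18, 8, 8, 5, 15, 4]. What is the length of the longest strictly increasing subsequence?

Track the smallest tail for each achievable length (strict):
14 → extends → [14]
17 → extends → [14, 17]
29 → extends → [14, 17, 29]
22 → replaces 29 → [14, 17, 22]
29 → extends → [14, 17, 22, 29]
5 → replaces 14 → [5, 17, 22, 29]
32 → extends → [5, 17, 22, 29, 32]
6 → replaces 17 → [5, 6, 22, 29, 32]
16 → replaces 22 → [5, 6, 16, 29, 32]
18 → replaces 29 → [5, 6, 16, 18, 32]
8 → replaces 16 → [5, 6, 8, 18, 32]
8 → already a tail → [5, 6, 8, 18, 32]
5 → already a tail → [5, 6, 8, 18, 32]
15 → replaces 18 → [5, 6, 8, 15, 32]
4 → replaces 5 → [4, 6, 8, 15, 32]
Five tails, so the longest strictly increasing subsequence has length 5 (e.g. 14, 17, 22, 29, 32).

5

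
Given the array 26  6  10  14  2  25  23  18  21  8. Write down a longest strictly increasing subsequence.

6, 10, 14, 18, 21

Patience tails give the LIS length; then backtrack through the dp parents:
26 → extends → [26]
6 → replaces 26 → [6]
10 → extends → [6, 10]
14 → extends → [6, 10, 14]
2 → replaces 6 → [2, 10, 14]
25 → extends → [2, 10, 14, 25]
23 → replaces 25 → [2, 10, 14, 23]
18 → replaces 23 → [2, 10, 14, 18]
21 → extends → [2, 10, 14, 18, 21]
8 → replaces 10 → [2, 8, 14, 18, 21]
Length 5; one witness is 6, 10, 14, 18, 21.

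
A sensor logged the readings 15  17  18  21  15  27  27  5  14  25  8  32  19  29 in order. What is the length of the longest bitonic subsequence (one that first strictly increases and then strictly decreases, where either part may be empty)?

inc[i] = longest strictly increasing subsequence ending at i; dec[i] = longest strictly decreasing subsequence starting at i:
i:      1  2  3  4  5  6  7  8  9 10 11 12 13 14
a[i]:  15 17 18 21 15 27 27  5 14 25  8 32 19 29
inc:    1  2  3  4  1  5  5  1  2  5  2  6  4  6
dec:    3  4  4  4  3  3  3  1  2  2  1  2  1  1
Best peak at i=4 (value 21): inc=4, dec=4, length 4+4−1 = 7.

7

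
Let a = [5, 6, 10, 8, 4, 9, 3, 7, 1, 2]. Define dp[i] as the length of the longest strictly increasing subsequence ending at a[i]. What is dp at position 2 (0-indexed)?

dp[i] = 1 + max{dp[j] : j<i, a[j]<a[i]} (or 1 if no such j):
i:      0  1  2  3  4  5  6  7  8  9
a[i]:   5  6 10  8  4  9  3  7  1  2
dp:     1  2  3  3  1  4  1  3  1  2
At index 2 the value is 3.

3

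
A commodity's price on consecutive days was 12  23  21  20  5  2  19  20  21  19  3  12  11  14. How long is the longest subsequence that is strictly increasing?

4

Let dp[i] be the length of the longest such subsequence ending at index i:
i:      1  2  3  4  5  6  7  8  9 10 11 12 13 14
a[i]:  12 23 21 20  5  2 19 20 21 19  3 12 11 14
dp:     1  2  2  2  1  1  2  3  4  2  2  3  3  4
Maximum dp value is 4.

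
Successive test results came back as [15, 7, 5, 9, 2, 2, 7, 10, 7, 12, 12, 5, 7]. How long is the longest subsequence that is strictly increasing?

Track the smallest tail for each achievable length (strict):
15 → extends → [15]
7 → replaces 15 → [7]
5 → replaces 7 → [5]
9 → extends → [5, 9]
2 → replaces 5 → [2, 9]
2 → already a tail → [2, 9]
7 → replaces 9 → [2, 7]
10 → extends → [2, 7, 10]
7 → already a tail → [2, 7, 10]
12 → extends → [2, 7, 10, 12]
12 → already a tail → [2, 7, 10, 12]
5 → replaces 7 → [2, 5, 10, 12]
7 → replaces 10 → [2, 5, 7, 12]
Four tails, so the longest strictly increasing subsequence has length 4 (e.g. 7, 9, 10, 12).

4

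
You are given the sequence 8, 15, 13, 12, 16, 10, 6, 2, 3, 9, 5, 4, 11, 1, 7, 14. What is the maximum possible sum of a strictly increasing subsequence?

43

Let S[i] be the best sum of a strictly increasing subsequence ending at i:
i:      1  2  3  4  5  6  7  8  9 10 11 12 13 14 15 16
a[i]:   8 15 13 12 16 10  6  2  3  9  5  4 11  1  7 14
S:      8 23 21 20 39 18  6  2  5 17 10  9 29  1 17 43
Maximum is 43 (e.g. 8 + 10 + 11 + 14).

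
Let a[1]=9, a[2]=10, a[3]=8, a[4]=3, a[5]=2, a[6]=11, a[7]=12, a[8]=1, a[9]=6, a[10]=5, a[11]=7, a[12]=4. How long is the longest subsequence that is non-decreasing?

Track the smallest tail for each achievable length (allowing ties):
9 → extends → [9]
10 → extends → [9, 10]
8 → replaces 9 → [8, 10]
3 → replaces 8 → [3, 10]
2 → replaces 3 → [2, 10]
11 → extends → [2, 10, 11]
12 → extends → [2, 10, 11, 12]
1 → replaces 2 → [1, 10, 11, 12]
6 → replaces 10 → [1, 6, 11, 12]
5 → replaces 6 → [1, 5, 11, 12]
7 → replaces 11 → [1, 5, 7, 12]
4 → replaces 5 → [1, 4, 7, 12]
Four tails, so the longest non-decreasing subsequence has length 4 (e.g. 9, 10, 11, 12).

4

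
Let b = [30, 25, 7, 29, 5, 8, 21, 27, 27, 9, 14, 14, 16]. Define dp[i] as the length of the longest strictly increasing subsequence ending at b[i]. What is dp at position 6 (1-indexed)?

2

dp[i] = 1 + max{dp[j] : j<i, b[j]<b[i]} (or 1 if no such j):
i:      1  2  3  4  5  6  7  8  9 10 11 12 13
b[i]:  30 25  7 29  5  8 21 27 27  9 14 14 16
dp:     1  1  1  2  1  2  3  4  4  3  4  4  5
At index 6 the value is 2.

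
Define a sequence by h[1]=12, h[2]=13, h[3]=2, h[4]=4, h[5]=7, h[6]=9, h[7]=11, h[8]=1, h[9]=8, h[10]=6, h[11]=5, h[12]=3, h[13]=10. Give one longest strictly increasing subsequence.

2, 4, 7, 9, 11

Patience tails give the LIS length; then backtrack through the dp parents:
12 → extends → [12]
13 → extends → [12, 13]
2 → replaces 12 → [2, 13]
4 → replaces 13 → [2, 4]
7 → extends → [2, 4, 7]
9 → extends → [2, 4, 7, 9]
11 → extends → [2, 4, 7, 9, 11]
1 → replaces 2 → [1, 4, 7, 9, 11]
8 → replaces 9 → [1, 4, 7, 8, 11]
6 → replaces 7 → [1, 4, 6, 8, 11]
5 → replaces 6 → [1, 4, 5, 8, 11]
3 → replaces 4 → [1, 3, 5, 8, 11]
10 → replaces 11 → [1, 3, 5, 8, 10]
Length 5; one witness is 2, 4, 7, 9, 11.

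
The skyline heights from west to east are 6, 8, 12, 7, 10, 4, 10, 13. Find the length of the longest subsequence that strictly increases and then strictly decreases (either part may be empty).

inc[i] = longest strictly increasing subsequence ending at i; dec[i] = longest strictly decreasing subsequence starting at i:
i:      1  2  3  4  5  6  7  8
a[i]:   6  8 12  7 10  4 10 13
inc:    1  2  3  2  3  1  3  4
dec:    2  3  3  2  2  1  1  1
Best peak at i=3 (value 12): inc=3, dec=3, length 3+3−1 = 5.

5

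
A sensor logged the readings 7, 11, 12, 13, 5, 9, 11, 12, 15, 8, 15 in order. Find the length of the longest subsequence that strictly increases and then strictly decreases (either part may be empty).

inc[i] = longest strictly increasing subsequence ending at i; dec[i] = longest strictly decreasing subsequence starting at i:
i:      1  2  3  4  5  6  7  8  9 10 11
a[i]:   7 11 12 13  5  9 11 12 15  8 15
inc:    1  2  3  4  1  2  3  4  5  2  5
dec:    2  3  3  3  1  2  2  2  2  1  1
Best peak at i=4 (value 13): inc=4, dec=3, length 4+3−1 = 6.

6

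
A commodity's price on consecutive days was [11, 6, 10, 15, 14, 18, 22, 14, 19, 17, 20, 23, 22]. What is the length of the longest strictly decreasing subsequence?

Let dp[i] be the longest strictly decreasing subsequence ending at i:
i:      1  2  3  4  5  6  7  8  9 10 11 12 13
a[i]:  11  6 10 15 14 18 22 14 19 17 20 23 22
dp:     1  2  2  1  2  1  1  2  2  3  2  1  2
Maximum is 3.

3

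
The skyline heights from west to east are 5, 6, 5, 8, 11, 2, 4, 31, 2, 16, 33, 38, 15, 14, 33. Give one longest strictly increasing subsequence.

5, 6, 8, 11, 31, 33, 38

Patience tails give the LIS length; then backtrack through the dp parents:
5 → extends → [5]
6 → extends → [5, 6]
5 → already a tail → [5, 6]
8 → extends → [5, 6, 8]
11 → extends → [5, 6, 8, 11]
2 → replaces 5 → [2, 6, 8, 11]
4 → replaces 6 → [2, 4, 8, 11]
31 → extends → [2, 4, 8, 11, 31]
2 → already a tail → [2, 4, 8, 11, 31]
16 → replaces 31 → [2, 4, 8, 11, 16]
33 → extends → [2, 4, 8, 11, 16, 33]
38 → extends → [2, 4, 8, 11, 16, 33, 38]
15 → replaces 16 → [2, 4, 8, 11, 15, 33, 38]
14 → replaces 15 → [2, 4, 8, 11, 14, 33, 38]
33 → already a tail → [2, 4, 8, 11, 14, 33, 38]
Length 7; one witness is 5, 6, 8, 11, 31, 33, 38.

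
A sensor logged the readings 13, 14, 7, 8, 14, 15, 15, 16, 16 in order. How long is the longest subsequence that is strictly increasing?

5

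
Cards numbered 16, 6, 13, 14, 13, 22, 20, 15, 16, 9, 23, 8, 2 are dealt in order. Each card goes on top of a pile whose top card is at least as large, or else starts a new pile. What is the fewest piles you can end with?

6

Place each on the leftmost legal pile:
16 → new pile 1 (tops now [16])
6 → pile 1 (tops now [6])
13 → new pile 2 (tops now [6, 13])
14 → new pile 3 (tops now [6, 13, 14])
13 → pile 2 (tops now [6, 13, 14])
22 → new pile 4 (tops now [6, 13, 14, 22])
20 → pile 4 (tops now [6, 13, 14, 20])
15 → pile 4 (tops now [6, 13, 14, 15])
16 → new pile 5 (tops now [6, 13, 14, 15, 16])
9 → pile 2 (tops now [6, 9, 14, 15, 16])
23 → new pile 6 (tops now [6, 9, 14, 15, 16, 23])
8 → pile 2 (tops now [6, 8, 14, 15, 16, 23])
2 → pile 1 (tops now [2, 8, 14, 15, 16, 23])
Six piles.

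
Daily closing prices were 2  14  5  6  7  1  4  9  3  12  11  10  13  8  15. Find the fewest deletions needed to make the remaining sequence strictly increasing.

7

Fewest deletions = n − (longest strictly increasing subsequence).
i:      1  2  3  4  5  6  7  8  9 10 11 12 13 14 15
a[i]:   2 14  5  6  7  1  4  9  3 12 11 10 13  8 15
dp:     1  2  2  3  4  1  2  5  2  6  6  6  7  5  8
max dp = 8, so deletions = 15 − 8 = 7.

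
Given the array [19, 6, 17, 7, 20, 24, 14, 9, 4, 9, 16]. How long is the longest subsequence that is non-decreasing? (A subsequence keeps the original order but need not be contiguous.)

5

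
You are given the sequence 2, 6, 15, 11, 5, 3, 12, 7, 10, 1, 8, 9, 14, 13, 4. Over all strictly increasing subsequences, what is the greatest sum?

Let S[i] be the best sum of a strictly increasing subsequence ending at i:
i:      1  2  3  4  5  6  7  8  9 10 11 12 13 14 15
a[i]:   2  6 15 11  5  3 12  7 10  1  8  9 14 13  4
S:      2  8 23 19  7  5 31 15 25  1 23 32 46 45  9
Maximum is 46 (e.g. 2 + 6 + 7 + 8 + 9 + 14).

46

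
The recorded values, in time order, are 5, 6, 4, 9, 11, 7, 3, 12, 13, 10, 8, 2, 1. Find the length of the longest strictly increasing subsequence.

6

Track the smallest tail for each achievable length (strict):
5 → extends → [5]
6 → extends → [5, 6]
4 → replaces 5 → [4, 6]
9 → extends → [4, 6, 9]
11 → extends → [4, 6, 9, 11]
7 → replaces 9 → [4, 6, 7, 11]
3 → replaces 4 → [3, 6, 7, 11]
12 → extends → [3, 6, 7, 11, 12]
13 → extends → [3, 6, 7, 11, 12, 13]
10 → replaces 11 → [3, 6, 7, 10, 12, 13]
8 → replaces 10 → [3, 6, 7, 8, 12, 13]
2 → replaces 3 → [2, 6, 7, 8, 12, 13]
1 → replaces 2 → [1, 6, 7, 8, 12, 13]
Six tails, so the longest strictly increasing subsequence has length 6 (e.g. 5, 6, 9, 11, 12, 13).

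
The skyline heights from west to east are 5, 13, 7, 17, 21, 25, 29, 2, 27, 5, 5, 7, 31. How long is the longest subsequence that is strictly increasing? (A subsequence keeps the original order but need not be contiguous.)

7

Track the smallest tail for each achievable length (strict):
5 → extends → [5]
13 → extends → [5, 13]
7 → replaces 13 → [5, 7]
17 → extends → [5, 7, 17]
21 → extends → [5, 7, 17, 21]
25 → extends → [5, 7, 17, 21, 25]
29 → extends → [5, 7, 17, 21, 25, 29]
2 → replaces 5 → [2, 7, 17, 21, 25, 29]
27 → replaces 29 → [2, 7, 17, 21, 25, 27]
5 → replaces 7 → [2, 5, 17, 21, 25, 27]
5 → already a tail → [2, 5, 17, 21, 25, 27]
7 → replaces 17 → [2, 5, 7, 21, 25, 27]
31 → extends → [2, 5, 7, 21, 25, 27, 31]
Seven tails, so the longest strictly increasing subsequence has length 7 (e.g. 5, 13, 17, 21, 25, 29, 31).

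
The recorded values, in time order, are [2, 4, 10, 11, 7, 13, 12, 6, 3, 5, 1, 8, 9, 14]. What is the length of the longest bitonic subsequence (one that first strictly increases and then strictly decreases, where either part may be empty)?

inc[i] = longest strictly increasing subsequence ending at i; dec[i] = longest strictly decreasing subsequence starting at i:
i:      1  2  3  4  5  6  7  8  9 10 11 12 13 14
a[i]:   2  4 10 11  7 13 12  6  3  5  1  8  9 14
inc:    1  2  3  4  3  5  5  3  2  3  1  4  5  6
dec:    2  3  5  5  4  5  4  3  2  2  1  1  1  1
Best peak at i=6 (value 13): inc=5, dec=5, length 5+5−1 = 9.

9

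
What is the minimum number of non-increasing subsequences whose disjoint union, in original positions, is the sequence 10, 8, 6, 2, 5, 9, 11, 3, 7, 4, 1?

The minimum number of non-increasing subsequences covering a sequence equals the length of its longest strictly increasing subsequence.
LIS length is 4 (e.g. 2, 5, 9, 11), so 4 piles are needed.

4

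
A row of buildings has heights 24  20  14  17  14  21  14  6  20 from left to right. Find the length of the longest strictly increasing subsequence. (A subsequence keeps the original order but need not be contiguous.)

3

Let dp[i] be the length of the longest such subsequence ending at index i:
i:      1  2  3  4  5  6  7  8  9
a[i]:  24 20 14 17 14 21 14  6 20
dp:     1  1  1  2  1  3  1  1  3
Maximum dp value is 3.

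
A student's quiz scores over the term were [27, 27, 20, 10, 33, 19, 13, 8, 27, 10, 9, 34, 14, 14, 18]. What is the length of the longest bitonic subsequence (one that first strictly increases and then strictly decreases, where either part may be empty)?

inc[i] = longest strictly increasing subsequence ending at i; dec[i] = longest strictly decreasing subsequence starting at i:
i:      1  2  3  4  5  6  7  8  9 10 11 12 13 14 15
a[i]:  27 27 20 10 33 19 13  8 27 10  9 34 14 14 18
inc:    1  1  1  1  2  2  2  1  3  2  2  4  3  3  4
dec:    6  6  5  2  5  4  3  1  3  2  1  2  1  1  1
Best peak at i=1 (value 27): inc=1, dec=6, length 1+6−1 = 6.

6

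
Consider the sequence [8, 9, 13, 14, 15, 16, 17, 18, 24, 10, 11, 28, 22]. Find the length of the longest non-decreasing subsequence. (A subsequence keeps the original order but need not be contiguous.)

10

Let dp[i] be the length of the longest such subsequence ending at index i:
i:      1  2  3  4  5  6  7  8  9 10 11 12 13
a[i]:   8  9 13 14 15 16 17 18 24 10 11 28 22
dp:     1  2  3  4  5  6  7  8  9  3  4 10  9
Maximum dp value is 10.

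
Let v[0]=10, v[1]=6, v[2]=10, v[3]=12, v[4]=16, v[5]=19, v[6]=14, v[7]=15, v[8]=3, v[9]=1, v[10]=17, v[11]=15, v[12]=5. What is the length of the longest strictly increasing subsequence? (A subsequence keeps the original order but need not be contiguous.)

Track the smallest tail for each achievable length (strict):
10 → extends → [10]
6 → replaces 10 → [6]
10 → extends → [6, 10]
12 → extends → [6, 10, 12]
16 → extends → [6, 10, 12, 16]
19 → extends → [6, 10, 12, 16, 19]
14 → replaces 16 → [6, 10, 12, 14, 19]
15 → replaces 19 → [6, 10, 12, 14, 15]
3 → replaces 6 → [3, 10, 12, 14, 15]
1 → replaces 3 → [1, 10, 12, 14, 15]
17 → extends → [1, 10, 12, 14, 15, 17]
15 → already a tail → [1, 10, 12, 14, 15, 17]
5 → replaces 10 → [1, 5, 12, 14, 15, 17]
Six tails, so the longest strictly increasing subsequence has length 6 (e.g. 6, 10, 12, 14, 15, 17).

6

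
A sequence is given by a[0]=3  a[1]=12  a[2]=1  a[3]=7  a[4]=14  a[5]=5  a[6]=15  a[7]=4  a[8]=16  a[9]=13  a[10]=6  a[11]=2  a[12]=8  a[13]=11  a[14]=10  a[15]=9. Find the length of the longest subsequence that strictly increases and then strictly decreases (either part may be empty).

9

inc[i] = longest strictly increasing subsequence ending at i; dec[i] = longest strictly decreasing subsequence starting at i:
i:      0  1  2  3  4  5  6  7  8  9 10 11 12 13 14 15
a[i]:   3 12  1  7 14  5 15  4 16 13  6  2  8 11 10  9
inc:    1  2  1  2  3  2  4  2  5  3  3  2  4  5  5  5
dec:    2  5  1  4  5  3  5  2  5  4  2  1  1  3  2  1
Best peak at i=8 (value 16): inc=5, dec=5, length 5+5−1 = 9.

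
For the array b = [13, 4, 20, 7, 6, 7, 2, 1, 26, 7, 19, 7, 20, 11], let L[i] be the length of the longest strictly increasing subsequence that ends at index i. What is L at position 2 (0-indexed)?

dp[i] = 1 + max{dp[j] : j<i, b[j]<b[i]} (or 1 if no such j):
i:      0  1  2  3  4  5  6  7  8  9 10 11 12 13
b[i]:  13  4 20  7  6  7  2  1 26  7 19  7 20 11
dp:     1  1  2  2  2  3  1  1  4  3  4  3  5  4
At index 2 the value is 2.

2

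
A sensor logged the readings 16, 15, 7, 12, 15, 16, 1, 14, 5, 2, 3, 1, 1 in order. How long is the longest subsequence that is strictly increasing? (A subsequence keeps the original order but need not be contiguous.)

4

Track the smallest tail for each achievable length (strict):
16 → extends → [16]
15 → replaces 16 → [15]
7 → replaces 15 → [7]
12 → extends → [7, 12]
15 → extends → [7, 12, 15]
16 → extends → [7, 12, 15, 16]
1 → replaces 7 → [1, 12, 15, 16]
14 → replaces 15 → [1, 12, 14, 16]
5 → replaces 12 → [1, 5, 14, 16]
2 → replaces 5 → [1, 2, 14, 16]
3 → replaces 14 → [1, 2, 3, 16]
1 → already a tail → [1, 2, 3, 16]
1 → already a tail → [1, 2, 3, 16]
Four tails, so the longest strictly increasing subsequence has length 4 (e.g. 7, 12, 15, 16).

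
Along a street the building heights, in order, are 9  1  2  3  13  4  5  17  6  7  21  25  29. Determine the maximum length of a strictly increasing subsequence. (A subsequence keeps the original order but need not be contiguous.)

10

Let dp[i] be the length of the longest such subsequence ending at index i:
i:      1  2  3  4  5  6  7  8  9 10 11 12 13
a[i]:   9  1  2  3 13  4  5 17  6  7 21 25 29
dp:     1  1  2  3  4  4  5  6  6  7  8  9 10
Maximum dp value is 10.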